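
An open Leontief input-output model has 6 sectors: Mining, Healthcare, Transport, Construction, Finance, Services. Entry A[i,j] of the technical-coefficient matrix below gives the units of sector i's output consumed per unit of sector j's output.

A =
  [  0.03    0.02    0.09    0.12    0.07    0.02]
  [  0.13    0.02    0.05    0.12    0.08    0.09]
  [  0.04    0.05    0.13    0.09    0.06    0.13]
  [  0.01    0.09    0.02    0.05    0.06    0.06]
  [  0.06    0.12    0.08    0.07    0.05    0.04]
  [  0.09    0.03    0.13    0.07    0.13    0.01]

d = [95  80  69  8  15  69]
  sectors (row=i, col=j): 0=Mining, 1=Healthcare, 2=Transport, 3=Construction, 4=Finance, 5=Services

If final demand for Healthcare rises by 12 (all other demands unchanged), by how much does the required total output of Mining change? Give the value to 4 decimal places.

0.7093

Form M = I − A:
  [  0.97   -0.02   -0.09   -0.12   -0.07   -0.02]
  [ -0.13    0.98   -0.05   -0.12   -0.08   -0.09]
  [ -0.04   -0.05    0.87   -0.09   -0.06   -0.13]
  [ -0.01   -0.09   -0.02    0.95   -0.06   -0.06]
  [ -0.06   -0.12   -0.08   -0.07    0.95   -0.04]
  [ -0.09   -0.03   -0.13   -0.07   -0.13    0.99]
Leontief inverse L = M⁻¹:
  [  1.0585    0.0591    0.1357    0.1665    0.1101    0.0591]
  [  0.1709    1.0682    0.1161    0.1876    0.1399    0.1328]
  [  0.0897    0.0994    1.2073    0.1612    0.1266    0.1843]
  [  0.0440    0.1190    0.0589    1.0927    0.0983    0.0896]
  [  0.1047    0.1592    0.1375    0.1341    1.1029    0.0873]
  [  0.1300    0.0801    0.1966    0.1368    0.1826    1.0615]
Total output x = L · d:
  x_0 = 1.0585·95 + 0.0591·80 + 0.1357·69 + 0.1665·8 + 0.1101·15 + 0.0591·69 = 121.7075
  x_1 = 0.1709·95 + 1.0682·80 + 0.1161·69 + 0.1876·8 + 0.1399·15 + 0.1328·69 = 122.4678
  x_2 = 0.0897·95 + 0.0994·80 + 1.2073·69 + 0.1612·8 + 0.1266·15 + 0.1843·69 = 115.6771
  x_3 = 0.0440·95 + 0.1190·80 + 0.0589·69 + 1.0927·8 + 0.0983·15 + 0.0896·69 = 34.1746
  x_4 = 0.1047·95 + 0.1592·80 + 0.1375·69 + 0.1341·8 + 1.1029·15 + 0.0873·69 = 55.8119
  x_5 = 0.1300·95 + 0.0801·80 + 0.1966·69 + 0.1368·8 + 0.1826·15 + 1.0615·69 = 109.4076
Δx_0 = L[0,1] · Δd_1 = 0.0591 · 12 = 0.7093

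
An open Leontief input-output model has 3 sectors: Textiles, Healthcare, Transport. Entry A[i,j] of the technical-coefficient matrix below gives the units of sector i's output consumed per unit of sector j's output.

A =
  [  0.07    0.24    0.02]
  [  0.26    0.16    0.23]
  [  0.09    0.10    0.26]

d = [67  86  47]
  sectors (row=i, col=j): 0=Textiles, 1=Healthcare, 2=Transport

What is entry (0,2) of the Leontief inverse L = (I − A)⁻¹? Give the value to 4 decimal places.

Form M = I − A:
  [  0.93   -0.24   -0.02]
  [ -0.26    0.84   -0.23]
  [ -0.09   -0.10    0.74]
Leontief inverse L = M⁻¹:
  [  1.1888    0.3567    0.1430]
  [  0.4232    1.3632    0.4351]
  [  0.2018    0.2276    1.4275]
Total output x = L · d:
  x_0 = 1.1888·67 + 0.3567·86 + 0.1430·47 = 117.0471
  x_1 = 0.4232·67 + 1.3632·86 + 0.4351·47 = 166.0420
  x_2 = 0.2018·67 + 0.2276·86 + 1.4275·47 = 100.1871

L[0,2] = 0.1430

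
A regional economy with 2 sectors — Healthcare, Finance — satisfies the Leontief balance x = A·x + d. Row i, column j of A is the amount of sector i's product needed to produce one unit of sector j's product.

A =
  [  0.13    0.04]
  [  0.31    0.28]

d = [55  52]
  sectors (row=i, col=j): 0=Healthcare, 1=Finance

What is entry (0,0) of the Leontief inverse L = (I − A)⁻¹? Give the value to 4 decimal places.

L[0,0] = 1.1726

Form M = I − A:
  [  0.87   -0.04]
  [ -0.31    0.72]
Leontief inverse L = M⁻¹:
  [  1.1726    0.0651]
  [  0.5049    1.4169]
Total output x = L · d:
  x_0 = 1.1726·55 + 0.0651·52 = 67.8827
  x_1 = 0.5049·55 + 1.4169·52 = 101.4495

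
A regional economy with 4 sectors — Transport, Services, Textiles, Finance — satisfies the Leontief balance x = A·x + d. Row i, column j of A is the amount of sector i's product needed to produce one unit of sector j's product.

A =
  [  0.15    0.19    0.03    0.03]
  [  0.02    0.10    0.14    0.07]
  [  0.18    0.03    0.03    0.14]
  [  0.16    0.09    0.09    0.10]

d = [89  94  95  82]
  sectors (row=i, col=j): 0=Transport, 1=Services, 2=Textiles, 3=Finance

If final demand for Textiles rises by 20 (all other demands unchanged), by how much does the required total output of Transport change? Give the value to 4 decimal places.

1.6579

Form M = I − A:
  [  0.85   -0.19   -0.03   -0.03]
  [ -0.02    0.90   -0.14   -0.07]
  [ -0.18   -0.03    0.97   -0.14]
  [ -0.16   -0.09   -0.09    0.90]
Leontief inverse L = M⁻¹:
  [  1.2142    0.2665    0.0829    0.0741]
  [  0.0876    1.1476    0.1795    0.1201]
  [  0.2643    0.1099    1.0721    0.1841]
  [  0.2511    0.1731    0.1399    1.1547]
Total output x = L · d:
  x_0 = 1.2142·89 + 0.2665·94 + 0.0829·95 + 0.0741·82 = 147.0710
  x_1 = 0.0876·89 + 1.1476·94 + 0.1795·95 + 0.1201·82 = 142.5718
  x_2 = 0.2643·89 + 0.1099·94 + 1.0721·95 + 0.1841·82 = 150.7970
  x_3 = 0.2511·89 + 0.1731·94 + 0.1399·95 + 1.1547·82 = 146.5939
Δx_0 = L[0,2] · Δd_2 = 0.0829 · 20 = 1.6579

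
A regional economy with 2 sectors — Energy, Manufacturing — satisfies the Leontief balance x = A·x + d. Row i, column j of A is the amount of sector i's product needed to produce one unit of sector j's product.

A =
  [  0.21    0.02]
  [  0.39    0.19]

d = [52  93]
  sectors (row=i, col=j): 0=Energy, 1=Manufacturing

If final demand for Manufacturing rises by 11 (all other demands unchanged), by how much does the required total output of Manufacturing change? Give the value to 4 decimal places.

13.7478

Form M = I − A:
  [  0.79   -0.02]
  [ -0.39    0.81]
Leontief inverse L = M⁻¹:
  [  1.2814    0.0316]
  [  0.6170    1.2498]
Total output x = L · d:
  x_0 = 1.2814·52 + 0.0316·93 = 69.5776
  x_1 = 0.6170·52 + 1.2498·93 = 148.3151
Δx_1 = L[1,1] · Δd_1 = 1.2498 · 11 = 13.7478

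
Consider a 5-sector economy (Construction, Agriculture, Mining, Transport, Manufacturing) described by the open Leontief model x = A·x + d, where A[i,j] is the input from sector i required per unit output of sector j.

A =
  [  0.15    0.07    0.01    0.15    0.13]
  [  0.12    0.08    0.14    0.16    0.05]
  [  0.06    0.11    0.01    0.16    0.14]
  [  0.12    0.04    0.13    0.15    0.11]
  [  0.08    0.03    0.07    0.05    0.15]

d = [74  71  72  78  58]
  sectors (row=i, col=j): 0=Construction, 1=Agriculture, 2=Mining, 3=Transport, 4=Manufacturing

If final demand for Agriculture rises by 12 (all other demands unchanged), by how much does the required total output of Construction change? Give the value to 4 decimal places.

1.5176

Form M = I − A:
  [  0.85   -0.07   -0.01   -0.15   -0.13]
  [ -0.12    0.92   -0.14   -0.16   -0.05]
  [ -0.06   -0.11    0.99   -0.16   -0.14]
  [ -0.12   -0.04   -0.13    0.85   -0.11]
  [ -0.08   -0.03   -0.07   -0.05    0.85]
Leontief inverse L = M⁻¹:
  [  1.2630    0.1265    0.0848    0.2774    0.2505]
  [  0.2387    1.1506    0.2187    0.3105    0.1804]
  [  0.1628    0.1629    1.0891    0.2791    0.2500]
  [  0.2344    0.1063    0.2040    1.2905    0.2427]
  [  0.1545    0.0722    0.1174    0.1360    1.2413]
Total output x = L · d:
  x_0 = 1.2630·74 + 0.1265·71 + 0.0848·72 + 0.2774·78 + 0.2505·58 = 144.7116
  x_1 = 0.2387·74 + 1.1506·71 + 0.2187·72 + 0.3105·78 + 0.1804·58 = 149.7813
  x_2 = 0.1628·74 + 0.1629·71 + 1.0891·72 + 0.2791·78 + 0.2500·58 = 138.2981
  x_3 = 0.2344·74 + 0.1063·71 + 0.2040·72 + 1.2905·78 + 0.2427·58 = 154.3204
  x_4 = 0.1545·74 + 0.0722·71 + 0.1174·72 + 0.1360·78 + 1.2413·58 = 107.6085
Δx_0 = L[0,1] · Δd_1 = 0.1265 · 12 = 1.5176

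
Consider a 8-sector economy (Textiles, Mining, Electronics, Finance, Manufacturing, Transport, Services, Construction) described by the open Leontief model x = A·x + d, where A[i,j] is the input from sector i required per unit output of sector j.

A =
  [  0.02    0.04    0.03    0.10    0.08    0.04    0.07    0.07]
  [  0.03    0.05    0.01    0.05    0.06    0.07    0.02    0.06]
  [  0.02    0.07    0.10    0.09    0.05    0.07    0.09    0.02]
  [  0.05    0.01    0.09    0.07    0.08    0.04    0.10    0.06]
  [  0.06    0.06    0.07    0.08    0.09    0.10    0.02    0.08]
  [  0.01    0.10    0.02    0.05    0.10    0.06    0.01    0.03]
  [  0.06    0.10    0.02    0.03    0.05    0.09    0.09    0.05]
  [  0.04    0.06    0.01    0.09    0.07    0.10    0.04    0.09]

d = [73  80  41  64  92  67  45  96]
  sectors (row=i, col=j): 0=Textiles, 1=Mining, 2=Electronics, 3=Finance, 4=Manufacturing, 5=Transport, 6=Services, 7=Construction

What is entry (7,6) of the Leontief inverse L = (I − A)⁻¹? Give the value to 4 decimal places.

Form M = I − A:
  [  0.98   -0.04   -0.03   -0.10   -0.08   -0.04   -0.07   -0.07]
  [ -0.03    0.95   -0.01   -0.05   -0.06   -0.07   -0.02   -0.06]
  [ -0.02   -0.07    0.90   -0.09   -0.05   -0.07   -0.09   -0.02]
  [ -0.05   -0.01   -0.09    0.93   -0.08   -0.04   -0.10   -0.06]
  [ -0.06   -0.06   -0.07   -0.08    0.91   -0.10   -0.02   -0.08]
  [ -0.01   -0.10   -0.02   -0.05   -0.10    0.94   -0.01   -0.03]
  [ -0.06   -0.10   -0.02   -0.03   -0.05   -0.09    0.91   -0.05]
  [ -0.04   -0.06   -0.01   -0.09   -0.07   -0.10   -0.04    0.91]
Leontief inverse L = M⁻¹:
  [  1.0547    0.0911    0.0694    0.1584    0.1436    0.1030    0.1170    0.1216]
  [  0.0540    1.0895    0.0368    0.0950    0.1103    0.1173    0.0503    0.0994]
  [  0.0556    0.1301    1.1460    0.1530    0.1184    0.1379    0.1445    0.0710]
  [  0.0874    0.0704    0.1362    1.1365    0.1493    0.1105    0.1562    0.1146]
  [  0.0977    0.1233    0.1181    0.1546    1.1698    0.1751    0.0727    0.1410]
  [  0.0366    0.1419    0.0510    0.0978    0.1539    1.1118    0.0405    0.0721]
  [  0.0927    0.1581    0.0525    0.0883    0.1164    0.1551    1.1332    0.1021]
  [  0.0748    0.1163    0.0485    0.1538    0.1417    0.1672    0.0853    1.1462]
Total output x = L · d:
  x_0 = 1.0547·73 + 0.0911·80 + 0.0694·41 + 0.1584·64 + 0.1436·92 + 0.1030·67 + 0.1170·45 + 0.1216·96 = 134.3086
  x_1 = 0.0540·73 + 1.0895·80 + 0.0368·41 + 0.0950·64 + 0.1103·92 + 0.1173·67 + 0.0503·45 + 0.0994·96 = 128.4994
  x_2 = 0.0556·73 + 0.1301·80 + 1.1460·41 + 0.1530·64 + 0.1184·92 + 0.1379·67 + 0.1445·45 + 0.0710·96 = 104.7007
  x_3 = 0.0874·73 + 0.0704·80 + 0.1362·41 + 1.1365·64 + 0.1493·92 + 0.1105·67 + 0.1562·45 + 0.1146·96 = 129.5062
  x_4 = 0.0977·73 + 0.1233·80 + 0.1181·41 + 0.1546·64 + 1.1698·92 + 0.1751·67 + 0.0727·45 + 0.1410·96 = 167.9053
  x_5 = 0.0366·73 + 0.1419·80 + 0.0510·41 + 0.0978·64 + 0.1539·92 + 1.1118·67 + 0.0405·45 + 0.0721·96 = 119.7715
  x_6 = 0.0927·73 + 0.1581·80 + 0.0525·41 + 0.0883·64 + 0.1164·92 + 0.1551·67 + 1.1332·45 + 0.1021·96 = 109.1182
  x_7 = 0.0748·73 + 0.1163·80 + 0.0485·41 + 0.1538·64 + 0.1417·92 + 0.1672·67 + 0.0853·45 + 1.1462·96 = 164.7034

L[7,6] = 0.0853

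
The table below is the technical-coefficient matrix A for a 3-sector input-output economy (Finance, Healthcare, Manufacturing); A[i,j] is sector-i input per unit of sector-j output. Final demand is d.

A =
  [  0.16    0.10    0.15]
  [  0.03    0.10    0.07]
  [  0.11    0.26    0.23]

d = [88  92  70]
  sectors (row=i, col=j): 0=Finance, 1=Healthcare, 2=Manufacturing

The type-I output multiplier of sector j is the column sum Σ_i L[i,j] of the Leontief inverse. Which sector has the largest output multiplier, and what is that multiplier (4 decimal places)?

Form M = I − A:
  [  0.84   -0.10   -0.15]
  [ -0.03    0.90   -0.07]
  [ -0.11   -0.26    0.77]
Leontief inverse L = M⁻¹:
  [  1.2320    0.2118    0.2593]
  [  0.0562    1.1507    0.1156]
  [  0.1950    0.4188    1.3748]
Total output x = L · d:
  x_0 = 1.2320·88 + 0.2118·92 + 0.2593·70 = 146.0466
  x_1 = 0.0562·88 + 1.1507·92 + 0.1156·70 = 118.9067
  x_2 = 0.1950·88 + 0.4188·92 + 1.3748·70 = 151.9232
Output multipliers (column sums of L):
  Finance: 1.4832
  Healthcare: 1.7813
  Manufacturing: 1.7496

Healthcare (1.7813)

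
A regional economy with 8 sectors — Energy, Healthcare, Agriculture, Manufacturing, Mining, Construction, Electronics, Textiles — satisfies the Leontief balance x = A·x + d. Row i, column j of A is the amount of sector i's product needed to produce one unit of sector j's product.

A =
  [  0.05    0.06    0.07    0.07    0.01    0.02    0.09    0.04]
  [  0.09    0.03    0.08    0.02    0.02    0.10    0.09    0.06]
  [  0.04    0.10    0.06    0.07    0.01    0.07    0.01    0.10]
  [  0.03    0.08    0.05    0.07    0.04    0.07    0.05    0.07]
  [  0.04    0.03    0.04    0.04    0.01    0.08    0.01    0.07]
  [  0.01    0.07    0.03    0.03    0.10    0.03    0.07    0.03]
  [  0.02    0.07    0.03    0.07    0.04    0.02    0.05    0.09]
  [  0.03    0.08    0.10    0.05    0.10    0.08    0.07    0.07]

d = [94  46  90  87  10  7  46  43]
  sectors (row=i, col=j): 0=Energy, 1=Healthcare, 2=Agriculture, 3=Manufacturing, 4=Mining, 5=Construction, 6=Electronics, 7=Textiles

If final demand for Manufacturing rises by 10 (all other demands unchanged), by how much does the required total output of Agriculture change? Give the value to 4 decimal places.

Form M = I − A:
  [  0.95   -0.06   -0.07   -0.07   -0.01   -0.02   -0.09   -0.04]
  [ -0.09    0.97   -0.08   -0.02   -0.02   -0.10   -0.09   -0.06]
  [ -0.04   -0.10    0.94   -0.07   -0.01   -0.07   -0.01   -0.10]
  [ -0.03   -0.08   -0.05    0.93   -0.04   -0.07   -0.05   -0.07]
  [ -0.04   -0.03   -0.04   -0.04    0.99   -0.08   -0.01   -0.07]
  [ -0.01   -0.07   -0.03   -0.03   -0.10    0.97   -0.07   -0.03]
  [ -0.02   -0.07   -0.03   -0.07   -0.04   -0.02    0.95   -0.09]
  [ -0.03   -0.08   -0.10   -0.05   -0.10   -0.08   -0.07    0.93]
Leontief inverse L = M⁻¹:
  [  1.0794    0.1105    0.1134    0.1107    0.0398    0.0634    0.1316    0.0918]
  [  0.1214    1.0894    0.1294    0.0664    0.0595    0.1464    0.1396    0.1171]
  [  0.0748    0.1563    1.1132    0.1119    0.0503    0.1243    0.0606    0.1551]
  [  0.0625    0.1342    0.0988    1.1116    0.0780    0.1212    0.0971    0.1248]
  [  0.0612    0.0696    0.0748    0.0692    1.0398    0.1143    0.0440    0.1066]
  [  0.0361    0.1089    0.0660    0.0617    0.1256    1.0707    0.1034    0.0743]
  [  0.0486    0.1166    0.0740    0.1065    0.0726    0.0660    1.0905    0.1387]
  [  0.0700    0.1469    0.1591    0.1018    0.1441    0.1439    0.1237    1.1400]
Total output x = L · d:
  x_0 = 1.0794·94 + 0.1105·46 + 0.1134·90 + 0.1107·87 + 0.0398·10 + 0.0634·7 + 0.1316·46 + 0.0918·43 = 137.2244
  x_1 = 0.1214·94 + 1.0894·46 + 0.1294·90 + 0.0664·87 + 0.0595·10 + 0.1464·7 + 0.1396·46 + 0.1171·43 = 92.0283
  x_2 = 0.0748·94 + 0.1563·46 + 1.1132·90 + 0.1119·87 + 0.0503·10 + 0.1243·7 + 0.0606·46 + 0.1551·43 = 134.9709
  x_3 = 0.0625·94 + 0.1342·46 + 0.0988·90 + 1.1116·87 + 0.0780·10 + 0.1212·7 + 0.0971·46 + 0.1248·43 = 129.1103
  x_4 = 0.0612·94 + 0.0696·46 + 0.0748·90 + 0.0692·87 + 1.0398·10 + 0.1143·7 + 0.0440·46 + 0.1066·43 = 39.5101
  x_5 = 0.0361·94 + 0.1089·46 + 0.0660·90 + 0.0617·87 + 0.1256·10 + 1.0707·7 + 0.1034·46 + 0.0743·43 = 36.4123
  x_6 = 0.0486·94 + 0.1166·46 + 0.0740·90 + 0.1065·87 + 0.0726·10 + 0.0660·7 + 1.0905·46 + 0.1387·43 = 83.1713
  x_7 = 0.0700·94 + 0.1469·46 + 0.1591·90 + 0.1018·87 + 0.1441·10 + 0.1439·7 + 0.1237·46 + 1.1400·43 = 93.6748
Δx_2 = L[2,3] · Δd_3 = 0.1119 · 10 = 1.1185

1.1185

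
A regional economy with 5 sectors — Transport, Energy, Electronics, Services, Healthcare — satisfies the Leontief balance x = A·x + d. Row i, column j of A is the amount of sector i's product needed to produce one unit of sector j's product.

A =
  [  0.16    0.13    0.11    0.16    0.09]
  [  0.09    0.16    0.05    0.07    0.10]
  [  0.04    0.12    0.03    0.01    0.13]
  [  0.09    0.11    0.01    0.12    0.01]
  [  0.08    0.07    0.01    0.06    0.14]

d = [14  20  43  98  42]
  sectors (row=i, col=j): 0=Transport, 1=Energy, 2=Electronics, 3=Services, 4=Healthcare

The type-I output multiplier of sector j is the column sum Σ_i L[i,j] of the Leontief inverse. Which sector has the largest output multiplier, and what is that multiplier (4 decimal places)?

Energy (2.0573)

Form M = I − A:
  [  0.84   -0.13   -0.11   -0.16   -0.09]
  [ -0.09    0.84   -0.05   -0.07   -0.10]
  [ -0.04   -0.12    0.97   -0.01   -0.13]
  [ -0.09   -0.11   -0.01    0.88   -0.01]
  [ -0.08   -0.07   -0.01   -0.06    0.86]
Leontief inverse L = M⁻¹:
  [  1.2745    0.2718    0.1633    0.2683    0.1928]
  [  0.1723    1.2637    0.0880    0.1451    0.1800]
  [  0.0948    0.1887    1.0540    0.0573    0.1919]
  [  0.1546    0.1895    0.0401    1.1840    0.0580]
  [  0.1445    0.1436    0.0374    0.1200    1.2017]
Total output x = L · d:
  x_0 = 1.2745·14 + 0.2718·20 + 0.1633·43 + 0.2683·98 + 0.1928·42 = 64.6941
  x_1 = 0.1723·14 + 1.2637·20 + 0.0880·43 + 0.1451·98 + 0.1800·42 = 53.2514
  x_2 = 0.0948·14 + 0.1887·20 + 1.0540·43 + 0.0573·98 + 0.1919·42 = 64.0980
  x_3 = 0.1546·14 + 0.1895·20 + 0.0401·43 + 1.1840·98 + 0.0580·42 = 126.1460
  x_4 = 0.1445·14 + 0.1436·20 + 0.0374·43 + 0.1200·98 + 1.2017·42 = 68.7359
Output multipliers (column sums of L):
  Transport: 1.8406
  Energy: 2.0573
  Electronics: 1.3828
  Services: 1.7748
  Healthcare: 1.8243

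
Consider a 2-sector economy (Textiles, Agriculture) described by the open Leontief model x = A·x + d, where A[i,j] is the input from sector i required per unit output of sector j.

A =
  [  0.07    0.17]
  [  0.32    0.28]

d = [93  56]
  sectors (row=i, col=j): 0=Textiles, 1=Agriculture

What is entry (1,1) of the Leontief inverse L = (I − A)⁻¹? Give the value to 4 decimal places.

L[1,1] = 1.5117

Form M = I − A:
  [  0.93   -0.17]
  [ -0.32    0.72]
Leontief inverse L = M⁻¹:
  [  1.1704    0.2763]
  [  0.5202    1.5117]
Total output x = L · d:
  x_0 = 1.1704·93 + 0.2763·56 = 124.3173
  x_1 = 0.5202·93 + 1.5117·56 = 133.0299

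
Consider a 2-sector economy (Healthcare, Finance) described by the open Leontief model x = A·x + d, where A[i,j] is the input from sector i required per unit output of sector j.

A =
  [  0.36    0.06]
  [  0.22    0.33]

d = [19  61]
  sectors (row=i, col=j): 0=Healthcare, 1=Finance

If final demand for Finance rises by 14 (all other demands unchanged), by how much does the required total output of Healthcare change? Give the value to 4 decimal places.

2.0212

Form M = I − A:
  [  0.64   -0.06]
  [ -0.22    0.67]
Leontief inverse L = M⁻¹:
  [  1.6121    0.1444]
  [  0.5294    1.5399]
Total output x = L · d:
  x_0 = 1.6121·19 + 0.1444·61 = 39.4370
  x_1 = 0.5294·19 + 1.5399·61 = 103.9942
Δx_0 = L[0,1] · Δd_1 = 0.1444 · 14 = 2.0212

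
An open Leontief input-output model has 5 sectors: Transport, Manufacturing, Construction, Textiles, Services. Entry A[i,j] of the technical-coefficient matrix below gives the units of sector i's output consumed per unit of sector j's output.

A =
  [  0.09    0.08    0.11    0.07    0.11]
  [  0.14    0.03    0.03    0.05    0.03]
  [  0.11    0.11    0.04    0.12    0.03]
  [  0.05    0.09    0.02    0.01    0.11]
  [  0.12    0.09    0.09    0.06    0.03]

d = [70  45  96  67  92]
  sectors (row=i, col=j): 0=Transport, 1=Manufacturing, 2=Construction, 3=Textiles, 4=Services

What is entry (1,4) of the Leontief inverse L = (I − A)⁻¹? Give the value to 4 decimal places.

Form M = I − A:
  [  0.91   -0.08   -0.11   -0.07   -0.11]
  [ -0.14    0.97   -0.03   -0.05   -0.03]
  [ -0.11   -0.11    0.96   -0.12   -0.03]
  [ -0.05   -0.09   -0.02    0.99   -0.11]
  [ -0.12   -0.09   -0.09   -0.06    0.97]
Leontief inverse L = M⁻¹:
  [  1.1659    0.1390    0.1549    0.1176    0.1546]
  [  0.1844    1.0665    0.0622    0.0784    0.0647]
  [  0.1729    0.1578    1.0767    0.1553    0.0754]
  [  0.0995    0.1225    0.0494    1.0375    0.1343]
  [  0.1835    0.1384    0.1279    0.1004    1.0714]
Total output x = L · d:
  x_0 = 1.1659·70 + 0.1390·45 + 0.1549·96 + 0.1176·67 + 0.1546·92 = 124.8375
  x_1 = 0.1844·70 + 1.0665·45 + 0.0622·96 + 0.0784·67 + 0.0647·92 = 78.0702
  x_2 = 0.1729·70 + 0.1578·45 + 1.0767·96 + 0.1553·67 + 0.0754·92 = 139.9059
  x_3 = 0.0995·70 + 0.1225·45 + 0.0494·96 + 1.0375·67 + 0.1343·92 = 99.0879
  x_4 = 0.1835·70 + 0.1384·45 + 0.1279·96 + 0.1004·67 + 1.0714·92 = 136.6429

L[1,4] = 0.0647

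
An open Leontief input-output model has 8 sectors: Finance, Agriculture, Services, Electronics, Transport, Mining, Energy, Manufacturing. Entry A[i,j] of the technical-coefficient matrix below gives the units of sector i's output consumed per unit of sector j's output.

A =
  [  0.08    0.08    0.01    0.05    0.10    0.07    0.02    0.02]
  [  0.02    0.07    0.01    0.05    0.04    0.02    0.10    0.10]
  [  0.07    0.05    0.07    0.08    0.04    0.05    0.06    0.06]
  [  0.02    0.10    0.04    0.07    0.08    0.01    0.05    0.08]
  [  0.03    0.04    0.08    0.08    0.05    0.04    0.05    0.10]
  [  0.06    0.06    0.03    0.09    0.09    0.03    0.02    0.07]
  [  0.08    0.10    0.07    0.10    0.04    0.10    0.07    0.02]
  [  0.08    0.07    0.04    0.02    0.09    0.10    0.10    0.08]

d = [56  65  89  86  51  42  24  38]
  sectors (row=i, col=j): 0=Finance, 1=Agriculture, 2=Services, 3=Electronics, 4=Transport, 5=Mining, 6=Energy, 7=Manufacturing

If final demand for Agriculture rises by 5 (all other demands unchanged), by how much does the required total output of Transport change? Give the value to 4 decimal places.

Form M = I − A:
  [  0.92   -0.08   -0.01   -0.05   -0.10   -0.07   -0.02   -0.02]
  [ -0.02    0.93   -0.01   -0.05   -0.04   -0.02   -0.10   -0.10]
  [ -0.07   -0.05    0.93   -0.08   -0.04   -0.05   -0.06   -0.06]
  [ -0.02   -0.10   -0.04    0.93   -0.08   -0.01   -0.05   -0.08]
  [ -0.03   -0.04   -0.08   -0.08    0.95   -0.04   -0.05   -0.10]
  [ -0.06   -0.06   -0.03   -0.09   -0.09    0.97   -0.02   -0.07]
  [ -0.08   -0.10   -0.07   -0.10   -0.04   -0.10    0.93   -0.02]
  [ -0.08   -0.07   -0.04   -0.02   -0.09   -0.10   -0.10    0.92]
Leontief inverse L = M⁻¹:
  [  1.1200    0.1364    0.0431    0.1038    0.1546    0.1081    0.0661    0.0775]
  [  0.0646    1.1309    0.0457    0.1026    0.0925    0.0671    0.1545    0.1547]
  [  0.1203    0.1174    1.1097    0.1415    0.1019    0.0983    0.1150    0.1211]
  [  0.0639    0.1626    0.0786    1.1259    0.1350    0.0551    0.1083    0.1433]
  [  0.0802    0.1059    0.1216    0.1398    1.1109    0.0894    0.1077    0.1632]
  [  0.1035    0.1215    0.0672    0.1451    0.1483    1.0730    0.0726    0.1318]
  [  0.1369    0.1805    0.1150    0.1753    0.1127    0.1525    1.1339    0.0938]
  [  0.1429    0.1497    0.0889    0.0960    0.1649    0.1619    0.1665    1.1543]
Total output x = L · d:
  x_0 = 1.1200·56 + 0.1364·65 + 0.0431·89 + 0.1038·86 + 0.1546·51 + 0.1081·42 + 0.0661·24 + 0.0775·38 = 101.2951
  x_1 = 0.0646·56 + 1.1309·65 + 0.0457·89 + 0.1026·86 + 0.0925·51 + 0.0671·42 + 0.1545·24 + 0.1547·38 = 107.1337
  x_2 = 0.1203·56 + 0.1174·65 + 1.1097·89 + 0.1415·86 + 0.1019·51 + 0.0983·42 + 0.1150·24 + 0.1211·38 = 141.9932
  x_3 = 0.0639·56 + 0.1626·65 + 0.0786·89 + 1.1259·86 + 0.1350·51 + 0.0551·42 + 0.1083·24 + 0.1433·38 = 135.2115
  x_4 = 0.0802·56 + 0.1059·65 + 0.1216·89 + 0.1398·86 + 1.1109·51 + 0.0894·42 + 0.1077·24 + 0.1632·38 = 103.4111
  x_5 = 0.1035·56 + 0.1215·65 + 0.0672·89 + 0.1451·86 + 0.1483·51 + 1.0730·42 + 0.0726·24 + 0.1318·38 = 91.5280
  x_6 = 0.1369·56 + 0.1805·65 + 0.1150·89 + 0.1753·86 + 0.1127·51 + 0.1525·42 + 1.1339·24 + 0.0938·38 = 87.6411
  x_7 = 0.1429·56 + 0.1497·65 + 0.0889·89 + 0.0960·86 + 0.1649·51 + 0.1619·42 + 0.1665·24 + 1.1543·38 = 96.9683
Δx_4 = L[4,1] · Δd_1 = 0.1059 · 5 = 0.5294

0.5294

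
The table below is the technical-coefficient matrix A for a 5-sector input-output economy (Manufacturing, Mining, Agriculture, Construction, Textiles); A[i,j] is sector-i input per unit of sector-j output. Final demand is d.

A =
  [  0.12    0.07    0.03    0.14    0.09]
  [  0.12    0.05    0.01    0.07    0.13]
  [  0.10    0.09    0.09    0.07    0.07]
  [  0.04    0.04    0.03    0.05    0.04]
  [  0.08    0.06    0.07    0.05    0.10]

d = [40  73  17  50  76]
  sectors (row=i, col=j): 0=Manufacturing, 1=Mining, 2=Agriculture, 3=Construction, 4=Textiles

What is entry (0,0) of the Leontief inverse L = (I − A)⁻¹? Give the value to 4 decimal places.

L[0,0] = 1.1801

Form M = I − A:
  [  0.88   -0.07   -0.03   -0.14   -0.09]
  [ -0.12    0.95   -0.01   -0.07   -0.13]
  [ -0.10   -0.09    0.91   -0.07   -0.07]
  [ -0.04   -0.04   -0.03    0.95   -0.04]
  [ -0.08   -0.06   -0.07   -0.05    0.90]
Leontief inverse L = M⁻¹:
  [  1.1801    0.1099    0.0578    0.1940    0.1470]
  [  0.1739    1.0853    0.0356    0.1178    0.1822]
  [  0.1623    0.1313    1.1196    0.1228    0.1277]
  [  0.0677    0.0585    0.0434    1.0736    0.0663]
  [  0.1329    0.0956    0.0970    0.0943    1.1499]
Total output x = L · d:
  x_0 = 1.1801·40 + 0.1099·73 + 0.0578·17 + 0.1940·50 + 0.1470·76 = 77.0807
  x_1 = 0.1739·40 + 1.0853·73 + 0.0356·17 + 0.1178·50 + 0.1822·76 = 106.5227
  x_2 = 0.1623·40 + 0.1313·73 + 1.1196·17 + 0.1228·50 + 0.1277·76 = 50.9553
  x_3 = 0.0677·40 + 0.0585·73 + 0.0434·17 + 1.0736·50 + 0.0663·76 = 66.4367
  x_4 = 0.1329·40 + 0.0956·73 + 0.0970·17 + 0.0943·50 + 1.1499·76 = 106.0517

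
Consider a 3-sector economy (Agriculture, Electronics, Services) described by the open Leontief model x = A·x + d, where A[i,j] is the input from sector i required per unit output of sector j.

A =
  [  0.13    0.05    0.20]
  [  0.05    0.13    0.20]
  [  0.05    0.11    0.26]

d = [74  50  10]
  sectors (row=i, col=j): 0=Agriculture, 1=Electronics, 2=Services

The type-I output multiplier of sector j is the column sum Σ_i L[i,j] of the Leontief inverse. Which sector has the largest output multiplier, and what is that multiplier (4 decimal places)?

Form M = I − A:
  [  0.87   -0.05   -0.20]
  [ -0.05    0.87   -0.20]
  [ -0.05   -0.11    0.74]
Leontief inverse L = M⁻¹:
  [  1.1758    0.1116    0.3479]
  [  0.0889    1.1985    0.3479]
  [  0.0927    0.1857    1.4266]
Total output x = L · d:
  x_0 = 1.1758·74 + 0.1116·50 + 0.3479·10 = 96.0697
  x_1 = 0.0889·74 + 1.1985·50 + 0.3479·10 = 69.9828
  x_2 = 0.0927·74 + 0.1857·50 + 1.4266·10 = 30.4076
Output multipliers (column sums of L):
  Agriculture: 1.3574
  Electronics: 1.4958
  Services: 2.1225

Services (2.1225)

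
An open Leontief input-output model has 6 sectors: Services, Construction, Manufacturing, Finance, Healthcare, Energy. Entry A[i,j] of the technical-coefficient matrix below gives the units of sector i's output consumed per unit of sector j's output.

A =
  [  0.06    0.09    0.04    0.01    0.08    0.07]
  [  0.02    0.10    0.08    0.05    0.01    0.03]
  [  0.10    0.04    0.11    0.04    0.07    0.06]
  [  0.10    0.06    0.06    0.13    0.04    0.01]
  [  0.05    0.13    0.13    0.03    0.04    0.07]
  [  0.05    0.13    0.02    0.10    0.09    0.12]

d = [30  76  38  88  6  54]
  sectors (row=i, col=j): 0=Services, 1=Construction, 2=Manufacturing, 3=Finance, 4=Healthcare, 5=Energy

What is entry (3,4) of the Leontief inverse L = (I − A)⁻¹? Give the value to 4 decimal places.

Form M = I − A:
  [  0.94   -0.09   -0.04   -0.01   -0.08   -0.07]
  [ -0.02    0.90   -0.08   -0.05   -0.01   -0.03]
  [ -0.10   -0.04    0.89   -0.04   -0.07   -0.06]
  [ -0.10   -0.06   -0.06    0.87   -0.04   -0.01]
  [ -0.05   -0.13   -0.13   -0.03    0.96   -0.07]
  [ -0.05   -0.13   -0.02   -0.10   -0.09    0.88]
Leontief inverse L = M⁻¹:
  [  1.0917    0.1470    0.0836    0.0409    0.1103    0.1068]
  [  0.0496    1.1390    0.1159    0.0787    0.0328    0.0542]
  [  0.1455    0.1024    1.1631    0.0768    0.1110    0.1041]
  [  0.1444    0.1139    0.1073    1.1699    0.0737    0.0418]
  [  0.0950    0.1948    0.1867    0.0711    1.0788    0.1136]
  [  0.0988    0.2118    0.0796    0.1559    0.1323    1.1692]
Total output x = L · d:
  x_0 = 1.0917·30 + 0.1470·76 + 0.0836·38 + 0.0409·88 + 0.1103·6 + 0.1068·54 = 57.1267
  x_1 = 0.0496·30 + 1.1390·76 + 0.1159·38 + 0.0787·88 + 0.0328·6 + 0.0542·54 = 102.5091
  x_2 = 0.1455·30 + 0.1024·76 + 1.1631·38 + 0.0768·88 + 0.1110·6 + 0.1041·54 = 69.3920
  x_3 = 0.1444·30 + 0.1139·76 + 0.1073·38 + 1.1699·88 + 0.0737·6 + 0.0418·54 = 122.7225
  x_4 = 0.0950·30 + 0.1948·76 + 0.1867·38 + 0.0711·88 + 1.0788·6 + 0.1136·54 = 43.6111
  x_5 = 0.0988·30 + 0.2118·76 + 0.0796·38 + 0.1559·88 + 0.1323·6 + 1.1692·54 = 99.7359

L[3,4] = 0.0737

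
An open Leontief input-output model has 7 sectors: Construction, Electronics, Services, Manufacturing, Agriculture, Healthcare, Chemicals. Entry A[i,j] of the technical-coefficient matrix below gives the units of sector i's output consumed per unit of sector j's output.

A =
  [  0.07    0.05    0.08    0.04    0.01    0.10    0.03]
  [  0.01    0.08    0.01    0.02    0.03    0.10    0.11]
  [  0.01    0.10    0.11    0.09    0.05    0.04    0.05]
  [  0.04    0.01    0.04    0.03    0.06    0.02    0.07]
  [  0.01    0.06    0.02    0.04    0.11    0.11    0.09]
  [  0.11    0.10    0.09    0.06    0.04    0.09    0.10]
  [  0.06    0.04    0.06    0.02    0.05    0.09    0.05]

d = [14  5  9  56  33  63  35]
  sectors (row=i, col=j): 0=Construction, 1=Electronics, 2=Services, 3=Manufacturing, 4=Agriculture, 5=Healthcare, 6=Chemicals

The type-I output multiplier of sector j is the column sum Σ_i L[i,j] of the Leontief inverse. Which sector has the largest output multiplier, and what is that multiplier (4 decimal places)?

Form M = I − A:
  [  0.93   -0.05   -0.08   -0.04   -0.01   -0.10   -0.03]
  [ -0.01    0.92   -0.01   -0.02   -0.03   -0.10   -0.11]
  [ -0.01   -0.10    0.89   -0.09   -0.05   -0.04   -0.05]
  [ -0.04   -0.01   -0.04    0.97   -0.06   -0.02   -0.07]
  [ -0.01   -0.06   -0.02   -0.04    0.89   -0.11   -0.09]
  [ -0.11   -0.10   -0.09   -0.06   -0.04    0.91   -0.10]
  [ -0.06   -0.04   -0.06   -0.02   -0.05   -0.09    0.95]
Leontief inverse L = M⁻¹:
  [  1.1041    0.0967    0.1249    0.0717    0.0387    0.1514    0.0775]
  [  0.0436    1.1224    0.0462    0.0445    0.0598    0.1541    0.1589]
  [  0.0384    0.1496    1.1531    0.1234    0.0889    0.0954    0.1068]
  [  0.0605    0.0382    0.0675    1.0496    0.0848    0.0571    0.1013]
  [  0.0479    0.1110    0.0626    0.0716    1.1526    0.1760    0.1507]
  [  0.1583    0.1666    0.1526    0.1036    0.0852    1.1708    0.1713]
  [  0.0928    0.0852    0.1018    0.0499    0.0811    0.1435    1.0972]
Total output x = L · d:
  x_0 = 1.1041·14 + 0.0967·5 + 0.1249·9 + 0.0717·56 + 0.0387·33 + 0.1514·63 + 0.0775·35 = 34.6035
  x_1 = 0.0436·14 + 1.1224·5 + 0.0462·9 + 0.0445·56 + 0.0598·33 + 0.1541·63 + 0.1589·35 = 26.3715
  x_2 = 0.0384·14 + 0.1496·5 + 1.1531·9 + 0.1234·56 + 0.0889·33 + 0.0954·63 + 0.1068·35 = 31.2530
  x_3 = 0.0605·14 + 0.0382·5 + 0.0675·9 + 1.0496·56 + 0.0848·33 + 0.0571·63 + 0.1013·35 = 70.3652
  x_4 = 0.0479·14 + 0.1110·5 + 0.0626·9 + 0.0716·56 + 1.1526·33 + 0.1760·63 + 0.1507·35 = 60.1965
  x_5 = 0.1583·14 + 0.1666·5 + 0.1526·9 + 0.1036·56 + 0.0852·33 + 1.1708·63 + 0.1713·35 = 92.7927
  x_6 = 0.0928·14 + 0.0852·5 + 0.1018·9 + 0.0499·56 + 0.0811·33 + 0.1435·63 + 1.0972·35 = 55.5523
Output multipliers (column sums of L):
  Construction: 1.5456
  Electronics: 1.7697
  Services: 1.7089
  Manufacturing: 1.5143
  Agriculture: 1.5910
  Healthcare: 1.9482
  Chemicals: 1.8637

Healthcare (1.9482)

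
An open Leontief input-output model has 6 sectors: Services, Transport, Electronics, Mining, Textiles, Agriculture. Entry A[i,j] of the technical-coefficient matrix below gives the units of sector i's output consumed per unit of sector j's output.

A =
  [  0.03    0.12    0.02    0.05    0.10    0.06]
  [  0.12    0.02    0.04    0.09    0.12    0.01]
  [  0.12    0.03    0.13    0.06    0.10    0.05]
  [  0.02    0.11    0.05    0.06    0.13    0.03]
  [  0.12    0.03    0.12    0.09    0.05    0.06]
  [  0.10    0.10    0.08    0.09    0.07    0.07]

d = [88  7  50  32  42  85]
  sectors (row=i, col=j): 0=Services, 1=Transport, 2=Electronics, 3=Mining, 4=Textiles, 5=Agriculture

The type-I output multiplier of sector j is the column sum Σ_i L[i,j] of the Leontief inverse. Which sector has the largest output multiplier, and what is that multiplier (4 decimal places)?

Form M = I − A:
  [  0.97   -0.12   -0.02   -0.05   -0.10   -0.06]
  [ -0.12    0.98   -0.04   -0.09   -0.12   -0.01]
  [ -0.12   -0.03    0.87   -0.06   -0.10   -0.05]
  [ -0.02   -0.11   -0.05    0.94   -0.13   -0.03]
  [ -0.12   -0.03   -0.12   -0.09    0.95   -0.06]
  [ -0.10   -0.10   -0.08   -0.09   -0.07    0.93]
Leontief inverse L = M⁻¹:
  [  1.0909    0.1613    0.0691    0.1021    0.1631    0.0896]
  [  0.1740    1.0703    0.0909    0.1395    0.1854    0.0441]
  [  0.1939    0.0892    1.1986    0.1217    0.1814    0.0935]
  [  0.0853    0.1510    0.1056    1.1142    0.1962    0.0614]
  [  0.1869    0.0899    0.1821    0.1480    1.1305    0.1005]
  [  0.1750    0.1615    0.1442    0.1554    0.1572    1.1112]
Total output x = L · d:
  x_0 = 1.0909·88 + 0.1613·7 + 0.0691·50 + 0.1021·32 + 0.1631·42 + 0.0896·85 = 118.3222
  x_1 = 0.1740·88 + 1.0703·7 + 0.0909·50 + 0.1395·32 + 0.1854·42 + 0.0441·85 = 43.3471
  x_2 = 0.1939·88 + 0.0892·7 + 1.1986·50 + 0.1217·32 + 0.1814·42 + 0.0935·85 = 97.0808
  x_3 = 0.0853·88 + 0.1510·7 + 0.1056·50 + 1.1142·32 + 0.1962·42 + 0.0614·85 = 62.9629
  x_4 = 0.1869·88 + 0.0899·7 + 0.1821·50 + 0.1480·32 + 1.1305·42 + 0.1005·85 = 86.9491
  x_5 = 0.1750·88 + 0.1615·7 + 0.1442·50 + 0.1554·32 + 0.1572·42 + 1.1112·85 = 129.7704
Output multipliers (column sums of L):
  Services: 1.9061
  Transport: 1.7233
  Electronics: 1.7906
  Mining: 1.7810
  Textiles: 2.0137
  Agriculture: 1.5004

Textiles (2.0137)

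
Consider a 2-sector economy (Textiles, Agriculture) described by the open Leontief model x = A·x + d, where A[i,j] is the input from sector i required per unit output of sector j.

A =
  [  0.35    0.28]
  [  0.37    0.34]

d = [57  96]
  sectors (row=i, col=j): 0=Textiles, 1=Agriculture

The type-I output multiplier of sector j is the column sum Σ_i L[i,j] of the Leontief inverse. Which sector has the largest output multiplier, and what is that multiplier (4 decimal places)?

Form M = I − A:
  [  0.65   -0.28]
  [ -0.37    0.66]
Leontief inverse L = M⁻¹:
  [  2.0283    0.8605]
  [  1.1371    1.9975]
Total output x = L · d:
  x_0 = 2.0283·57 + 0.8605·96 = 198.2176
  x_1 = 1.1371·57 + 1.9975·96 = 256.5765
Output multipliers (column sums of L):
  Textiles: 3.1653
  Agriculture: 2.8580

Textiles (3.1653)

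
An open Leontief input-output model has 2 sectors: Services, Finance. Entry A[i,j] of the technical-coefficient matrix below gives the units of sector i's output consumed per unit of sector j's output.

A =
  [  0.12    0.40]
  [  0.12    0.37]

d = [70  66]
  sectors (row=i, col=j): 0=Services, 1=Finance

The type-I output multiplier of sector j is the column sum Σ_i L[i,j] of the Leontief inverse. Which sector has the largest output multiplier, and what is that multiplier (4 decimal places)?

Form M = I − A:
  [  0.88   -0.40]
  [ -0.12    0.63]
Leontief inverse L = M⁻¹:
  [  1.2441    0.7899]
  [  0.2370    1.7378]
Total output x = L · d:
  x_0 = 1.2441·70 + 0.7899·66 = 139.2180
  x_1 = 0.2370·70 + 1.7378·66 = 131.2796
Output multipliers (column sums of L):
  Services: 1.4810
  Finance: 2.5276

Finance (2.5276)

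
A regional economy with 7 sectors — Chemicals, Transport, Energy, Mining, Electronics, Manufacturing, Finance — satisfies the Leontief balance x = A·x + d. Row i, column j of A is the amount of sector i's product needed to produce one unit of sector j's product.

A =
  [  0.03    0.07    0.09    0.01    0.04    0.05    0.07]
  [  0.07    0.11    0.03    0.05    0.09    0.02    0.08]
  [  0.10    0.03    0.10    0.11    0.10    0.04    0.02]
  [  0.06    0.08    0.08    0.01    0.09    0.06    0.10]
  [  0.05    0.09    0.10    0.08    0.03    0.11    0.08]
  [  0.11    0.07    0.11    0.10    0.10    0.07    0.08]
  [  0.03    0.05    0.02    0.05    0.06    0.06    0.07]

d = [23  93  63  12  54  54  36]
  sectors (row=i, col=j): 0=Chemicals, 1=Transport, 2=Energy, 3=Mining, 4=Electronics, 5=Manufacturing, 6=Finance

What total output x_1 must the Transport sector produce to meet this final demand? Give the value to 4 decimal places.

135.1554

Form M = I − A:
  [  0.97   -0.07   -0.09   -0.01   -0.04   -0.05   -0.07]
  [ -0.07    0.89   -0.03   -0.05   -0.09   -0.02   -0.08]
  [ -0.10   -0.03    0.90   -0.11   -0.10   -0.04   -0.02]
  [ -0.06   -0.08   -0.08    0.99   -0.09   -0.06   -0.10]
  [ -0.05   -0.09   -0.10   -0.08    0.97   -0.11   -0.08]
  [ -0.11   -0.07   -0.11   -0.10   -0.10    0.93   -0.08]
  [ -0.03   -0.05   -0.02   -0.05   -0.06   -0.06    0.93]
Leontief inverse L = M⁻¹:
  [  1.0753    0.1167    0.1397    0.0543    0.0908    0.0880    0.1152]
  [  0.1192    1.1727    0.0874    0.0960    0.1474    0.0681    0.1406]
  [  0.1610    0.0967    1.1776    0.1651    0.1677    0.0974    0.0863]
  [  0.1172    0.1436    0.1458    1.0668    0.1539    0.1131    0.1620]
  [  0.1198    0.1622    0.1773    0.1434    1.1092    0.1678    0.1520]
  [  0.1868    0.1547    0.2029    0.1709    0.1866    1.1411    0.1643]
  [  0.0706    0.0971    0.0669    0.0881    0.1063    0.0991    1.1175]
Total output x = L · d:
  x_0 = 1.0753·23 + 0.1167·93 + 0.1397·63 + 0.0543·12 + 0.0908·54 + 0.0880·54 + 0.1152·36 = 58.8446
  x_1 = 0.1192·23 + 1.1727·93 + 0.0874·63 + 0.0960·12 + 0.1474·54 + 0.0681·54 + 0.1406·36 = 135.1554
  x_2 = 0.1610·23 + 0.0967·93 + 1.1776·63 + 0.1651·12 + 0.1677·54 + 0.0974·54 + 0.0863·36 = 106.2846
  x_3 = 0.1172·23 + 0.1436·93 + 0.1458·63 + 1.0668·12 + 0.1539·54 + 0.1131·54 + 0.1620·36 = 58.2852
  x_4 = 0.1198·23 + 0.1622·93 + 0.1773·63 + 0.1434·12 + 1.1092·54 + 0.1678·54 + 0.1520·36 = 105.1561
  x_5 = 0.1868·23 + 0.1547·93 + 0.2029·63 + 0.1709·12 + 0.1866·54 + 1.1411·54 + 0.1643·36 = 111.1280
  x_6 = 0.0706·23 + 0.0971·93 + 0.0669·63 + 0.0881·12 + 0.1063·54 + 0.0991·54 + 1.1175·36 = 67.2474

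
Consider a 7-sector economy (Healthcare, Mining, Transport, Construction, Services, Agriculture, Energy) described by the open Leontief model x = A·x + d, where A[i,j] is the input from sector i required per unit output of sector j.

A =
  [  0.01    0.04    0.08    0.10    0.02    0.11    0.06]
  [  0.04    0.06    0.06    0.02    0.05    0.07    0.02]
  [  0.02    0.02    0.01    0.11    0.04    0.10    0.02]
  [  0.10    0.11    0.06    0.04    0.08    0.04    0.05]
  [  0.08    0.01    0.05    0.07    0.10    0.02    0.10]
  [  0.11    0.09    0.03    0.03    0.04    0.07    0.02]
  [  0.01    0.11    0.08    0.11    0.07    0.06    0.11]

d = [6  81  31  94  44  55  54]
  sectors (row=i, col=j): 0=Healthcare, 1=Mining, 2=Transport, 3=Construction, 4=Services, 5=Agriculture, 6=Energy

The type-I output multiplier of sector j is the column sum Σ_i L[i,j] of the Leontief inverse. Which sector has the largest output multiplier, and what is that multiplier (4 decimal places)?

Form M = I − A:
  [  0.99   -0.04   -0.08   -0.10   -0.02   -0.11   -0.06]
  [ -0.04    0.94   -0.06   -0.02   -0.05   -0.07   -0.02]
  [ -0.02   -0.02    0.99   -0.11   -0.04   -0.10   -0.02]
  [ -0.10   -0.11   -0.06    0.96   -0.08   -0.04   -0.05]
  [ -0.08   -0.01   -0.05   -0.07    0.90   -0.02   -0.10]
  [ -0.11   -0.09   -0.03   -0.03   -0.04    0.93   -0.02]
  [ -0.01   -0.11   -0.08   -0.11   -0.07   -0.06    0.89]
Leontief inverse L = M⁻¹:
  [  1.0541    0.0910    0.1149    0.1450    0.0608    0.1575    0.0942]
  [  0.0700    1.0914    0.0860    0.0542    0.0791    0.1066    0.0455]
  [  0.0590    0.0604    1.0387    0.1414    0.0731    0.1339    0.0478]
  [  0.1407    0.1576    0.1040    1.0943    0.1253    0.0954    0.0931]
  [  0.1188    0.0581    0.0929    0.1271    1.1470    0.0681    0.1489]
  [  0.1443    0.1297    0.0656    0.0714    0.0733    1.1171    0.0515]
  [  0.0623    0.1741    0.1299    0.1711    0.1277    0.1195    1.1613]
Total output x = L · d:
  x_0 = 1.0541·6 + 0.0910·81 + 0.1149·31 + 0.1450·94 + 0.0608·44 + 0.1575·55 + 0.0942·54 = 47.3195
  x_1 = 0.0700·6 + 1.0914·81 + 0.0860·31 + 0.0542·94 + 0.0791·44 + 0.1066·55 + 0.0455·54 = 108.3833
  x_2 = 0.0590·6 + 0.0604·81 + 1.0387·31 + 0.1414·94 + 0.0731·44 + 0.1339·55 + 0.0478·54 = 63.9018
  x_3 = 0.1407·6 + 0.1576·81 + 0.1040·31 + 1.0943·94 + 0.1253·44 + 0.0954·55 + 0.0931·54 = 135.4839
  x_4 = 0.1188·6 + 0.0581·81 + 0.0929·31 + 0.1271·94 + 1.1470·44 + 0.0681·55 + 0.1489·54 = 82.4975
  x_5 = 0.1443·6 + 0.1297·81 + 0.0656·31 + 0.0714·94 + 0.0733·44 + 1.1171·55 + 0.0515·54 = 87.5600
  x_6 = 0.0623·6 + 0.1741·81 + 0.1299·31 + 0.1711·94 + 0.1277·44 + 0.1195·55 + 1.1613·54 = 109.4822
Output multipliers (column sums of L):
  Healthcare: 1.6492
  Mining: 1.7622
  Transport: 1.6319
  Construction: 1.8045
  Services: 1.6862
  Agriculture: 1.7983
  Energy: 1.6423

Construction (1.8045)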